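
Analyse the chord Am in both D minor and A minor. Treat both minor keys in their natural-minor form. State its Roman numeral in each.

The scale of D minor (natural minor) is D E F G A B♭ C; A is degree 5, and the triad built there (A-C-E) is minor, so it is v.
The scale of A minor (natural minor) is A B C D E F G; A is degree 1, and the triad built there (A-C-E) is minor, so it is i.

v in D minor; i in A minor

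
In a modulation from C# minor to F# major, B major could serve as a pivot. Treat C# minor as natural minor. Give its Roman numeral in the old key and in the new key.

VII in C# minor; IV in F# major

The scale of C# minor (natural minor) is C# D# E F# G# A B; B is degree 7, and the triad built there (B-D#-F#) is major, so it is VII.
The scale of F# major is F# G# A# B C# D# E#; B is degree 4, and the triad built there (B-D#-F#) is major, so it is IV.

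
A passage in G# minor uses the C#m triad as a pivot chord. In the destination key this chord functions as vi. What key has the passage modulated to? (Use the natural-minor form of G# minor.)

The numeral vi denotes a minor triad on scale degree 6. With C# on degree 6, the tonic of the new key is E.
Degree 6 carries a minor triad in major keys, so the destination is E major.
Check: the diatonic triads of E major are E (I), F#m (ii), G#m (iii), A (IV), B (V), C#m (vi), D#dim (vii°) — C#m is indeed vi.

E major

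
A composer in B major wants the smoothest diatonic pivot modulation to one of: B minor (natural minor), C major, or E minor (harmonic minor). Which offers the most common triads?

Triads of B major: B (I), C#m (ii), D#m (iii), E (IV), F# (V), G#m (vi), A#dim (vii°).
B minor (natural minor) shares 0: none.
C major shares 0: none.
E minor (harmonic minor) shares 1: B.
The most common triads (1) are shared with E minor.

E minor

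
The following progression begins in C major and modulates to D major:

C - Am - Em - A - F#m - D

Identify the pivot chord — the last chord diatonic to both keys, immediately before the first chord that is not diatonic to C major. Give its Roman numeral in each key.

Em — iii in C major, ii in D major

Chords diatonic to C major: C, Dm, Em, F, G, Am, Bdim.
Reading the progression, the first chord not in that set is A, so the modulation leaves C major there.
The chord immediately before A is Em, which is diatonic to both keys: iii in C major and ii in D major.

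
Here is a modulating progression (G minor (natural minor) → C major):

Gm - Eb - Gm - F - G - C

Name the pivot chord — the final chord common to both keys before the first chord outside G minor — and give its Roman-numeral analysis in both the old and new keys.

Chords diatonic to G minor: Gm, Adim, Bb, Cm, Dm, Eb, F.
Reading the progression, the first chord not in that set is G, so the modulation leaves G minor there.
The chord immediately before G is F, which is diatonic to both keys: VII in G minor and IV in C major.

F — VII in G minor, IV in C major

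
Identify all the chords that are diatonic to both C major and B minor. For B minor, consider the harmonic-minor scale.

Em, G

Triads in C major: C (I), Dm (ii), Em (iii), F (IV), G (V), Am (vi), Bdim (vii°).
Triads in B minor (harmonic minor): Bm (i), C#dim (ii°), Daug (III+), Em (iv), F# (V), G (VI), A#dim (vii°).
Shared triads with their functions: Em (iii in C major, iv in B minor); G (V in C major, VI in B minor).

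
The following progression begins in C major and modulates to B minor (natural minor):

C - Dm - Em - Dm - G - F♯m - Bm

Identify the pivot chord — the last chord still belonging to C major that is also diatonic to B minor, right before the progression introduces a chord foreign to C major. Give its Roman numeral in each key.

G — V in C major, VI in B minor

Chords diatonic to C major: C, Dm, Em, F, G, Am, Bdim.
Reading the progression, the first chord not in that set is F♯m, so the modulation leaves C major there.
The chord immediately before F♯m is G, which is diatonic to both keys: V in C major and VI in B minor.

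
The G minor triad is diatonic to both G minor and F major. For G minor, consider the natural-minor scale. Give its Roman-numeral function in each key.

The scale of G minor (natural minor) is G A Bb C D Eb F; G is degree 1, and the triad built there (G-Bb-D) is minor, so it is i.
The scale of F major is F G A Bb C D E; G is degree 2, and the triad built there (G-Bb-D) is minor, so it is ii.

i in G minor; ii in F major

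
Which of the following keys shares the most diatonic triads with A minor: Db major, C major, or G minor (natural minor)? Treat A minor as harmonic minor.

Triads of A minor (harmonic minor): Am (i), Bdim (ii°), Caug (III+), Dm (iv), E (V), F (VI), G#dim (vii°).
Db major shares 0: none.
C major shares 4: Am, Bdim, Dm, F.
G minor (natural minor) shares 2: Dm, F.
The most common triads (4) are shared with C major.

C major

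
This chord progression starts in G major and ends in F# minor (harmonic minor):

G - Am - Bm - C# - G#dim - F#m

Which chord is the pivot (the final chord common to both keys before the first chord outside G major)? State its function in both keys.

Chords diatonic to G major: G, Am, Bm, C, D, Em, F#dim.
Reading the progression, the first chord not in that set is C#, so the modulation leaves G major there.
The chord immediately before C# is Bm, which is diatonic to both keys: iii in G major and iv in F# minor.

Bm — iii in G major, iv in F# minor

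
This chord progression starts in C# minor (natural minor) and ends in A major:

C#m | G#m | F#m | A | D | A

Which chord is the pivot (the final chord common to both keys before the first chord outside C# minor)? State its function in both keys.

Chords diatonic to C# minor: C#m, D#dim, E, F#m, G#m, A, B.
Reading the progression, the first chord not in that set is D, so the modulation leaves C# minor there.
The chord immediately before D is A, which is diatonic to both keys: VI in C# minor and I in A major.

A — VI in C# minor, I in A major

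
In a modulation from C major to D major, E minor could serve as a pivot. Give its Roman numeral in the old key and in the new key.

The scale of C major is C D E F G A B; E is degree 3, and the triad built there (E-G-B) is minor, so it is iii.
The scale of D major is D E F# G A B C#; E is degree 2, and the triad built there (E-G-B) is minor, so it is ii.

iii in C major; ii in D major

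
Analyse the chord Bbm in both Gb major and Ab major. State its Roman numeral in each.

The scale of Gb major is Gb Ab Bb Cb Db Eb F; Bb is degree 3, and the triad built there (Bb-Db-F) is minor, so it is iii.
The scale of Ab major is Ab Bb C Db Eb F G; Bb is degree 2, and the triad built there (Bb-Db-F) is minor, so it is ii.

iii in Gb major; ii in Ab major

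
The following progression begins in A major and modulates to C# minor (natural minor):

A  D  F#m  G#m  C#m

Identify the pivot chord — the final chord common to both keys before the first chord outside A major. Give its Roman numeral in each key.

Chords diatonic to A major: A, Bm, C#m, D, E, F#m, G#dim.
Reading the progression, the first chord not in that set is G#m, so the modulation leaves A major there.
The chord immediately before G#m is F#m, which is diatonic to both keys: vi in A major and iv in C# minor.

F#m — vi in A major, iv in C# minor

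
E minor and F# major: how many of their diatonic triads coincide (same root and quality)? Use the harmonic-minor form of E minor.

1

Diatonic triads of E minor (harmonic minor): E minor (i), F# diminished (ii°), G augmented (III+), A minor (iv), B major (V), C major (VI), D# diminished (vii°).
Diatonic triads of F# major: F# major (I), G# minor (ii), A# minor (iii), B major (IV), C# major (V), D# minor (vi), E# diminished (vii°).
Matching root and quality in both lists: B major.
That gives 1 common triad.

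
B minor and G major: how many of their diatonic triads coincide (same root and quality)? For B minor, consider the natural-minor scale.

4

Diatonic triads of B minor (natural minor): B minor (i), C# diminished (ii°), D major (III), E minor (iv), F# minor (v), G major (VI), A major (VII).
Diatonic triads of G major: G major (I), A minor (ii), B minor (iii), C major (IV), D major (V), E minor (vi), F# diminished (vii°).
Matching root and quality in both lists: B minor, D major, E minor, G major.
That gives 4 common triads.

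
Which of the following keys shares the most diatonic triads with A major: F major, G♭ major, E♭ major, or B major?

B major

Triads of A major: A major (I), B minor (ii), C♯ minor (iii), D major (IV), E major (V), F♯ minor (vi), G♯ diminished (vii°).
F major shares 0: none.
G♭ major shares 0: none.
E♭ major shares 0: none.
B major shares 2: C♯m, E.
The most common triads (2) are shared with B major.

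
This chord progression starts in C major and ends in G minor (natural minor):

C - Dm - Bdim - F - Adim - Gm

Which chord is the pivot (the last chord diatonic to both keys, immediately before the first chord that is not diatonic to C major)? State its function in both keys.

F — IV in C major, VII in G minor

Chords diatonic to C major: C, Dm, Em, F, G, Am, Bdim.
Reading the progression, the first chord not in that set is Adim, so the modulation leaves C major there.
The chord immediately before Adim is F, which is diatonic to both keys: IV in C major and VII in G minor.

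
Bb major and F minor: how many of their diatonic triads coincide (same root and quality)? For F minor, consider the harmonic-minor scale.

Diatonic triads of Bb major: Bb (I), Cm (ii), Dm (iii), Eb (IV), F (V), Gm (vi), Adim (vii°).
Diatonic triads of F minor (harmonic minor): Fm (i), Gdim (ii°), Abaug (III+), Bbm (iv), C (V), Db (VI), Edim (vii°).
No triad has the same root and quality in both keys.

0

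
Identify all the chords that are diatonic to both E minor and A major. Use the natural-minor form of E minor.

Triads in E minor (natural minor): E minor (i), F♯ diminished (ii°), G major (III), A minor (iv), B minor (v), C major (VI), D major (VII).
Triads in A major: A major (I), B minor (ii), C♯ minor (iii), D major (IV), E major (V), F♯ minor (vi), G♯ diminished (vii°).
Shared triads with their functions: B minor (v in E minor, ii in A major); D major (VII in E minor, IV in A major).

Bm, D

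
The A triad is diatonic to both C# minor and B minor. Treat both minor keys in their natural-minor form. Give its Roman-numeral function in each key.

VI in C# minor; VII in B minor

The scale of C# minor (natural minor) is C# D# E F# G# A B; A is degree 6, and the triad built there (A-C#-E) is major, so it is VI.
The scale of B minor (natural minor) is B C# D E F# G A; A is degree 7, and the triad built there (A-C#-E) is major, so it is VII.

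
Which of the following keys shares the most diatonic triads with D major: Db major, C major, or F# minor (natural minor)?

F# minor

Triads of D major: D major (I), E minor (ii), F# minor (iii), G major (IV), A major (V), B minor (vi), C# diminished (vii°).
Db major shares 0: none.
C major shares 2: Em, G.
F# minor (natural minor) shares 4: D, F#m, A, Bm.
The most common triads (4) are shared with F# minor.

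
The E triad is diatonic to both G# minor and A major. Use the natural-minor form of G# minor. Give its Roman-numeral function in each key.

VI in G# minor; V in A major

The scale of G# minor (natural minor) is G# A# B C# D# E F#; E is degree 6, and the triad built there (E-G#-B) is major, so it is VI.
The scale of A major is A B C# D E F# G#; E is degree 5, and the triad built there (E-G#-B) is major, so it is V.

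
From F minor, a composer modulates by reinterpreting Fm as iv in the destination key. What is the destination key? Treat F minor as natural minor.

The numeral iv denotes a minor triad on scale degree 4. With F on degree 4, the tonic of the new key is C.
Degree 4 carries a minor triad in minor keys, so the destination is C minor.
Check: the diatonic triads of C minor (natural minor) are Cm (i), Ddim (ii°), Eb (III), Fm (iv), Gm (v), Ab (VI), Bb (VII) — Fm is indeed iv.

C minor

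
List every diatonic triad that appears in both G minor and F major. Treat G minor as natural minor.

Gm, Bb, Dm, F

Triads in G minor (natural minor): Gm (i), Adim (ii°), Bb (III), Cm (iv), Dm (v), Eb (VI), F (VII).
Triads in F major: F (I), Gm (ii), Am (iii), Bb (IV), C (V), Dm (vi), Edim (vii°).
Shared triads with their functions: Gm (i in G minor, ii in F major); Bb (III in G minor, IV in F major); Dm (v in G minor, vi in F major); F (VII in G minor, I in F major).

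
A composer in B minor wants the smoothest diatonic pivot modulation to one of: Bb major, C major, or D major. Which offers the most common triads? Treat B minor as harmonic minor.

Triads of B minor (harmonic minor): B minor (i), C# diminished (ii°), D augmented (III+), E minor (iv), F# major (V), G major (VI), A# diminished (vii°).
Bb major shares 0: none.
C major shares 2: Em, G.
D major shares 4: Bm, C#dim, Em, G.
The most common triads (4) are shared with D major.

D major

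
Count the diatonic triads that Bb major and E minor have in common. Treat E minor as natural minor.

0

Diatonic triads of Bb major: Bb major (I), C minor (ii), D minor (iii), Eb major (IV), F major (V), G minor (vi), A diminished (vii°).
Diatonic triads of E minor (natural minor): E minor (i), F# diminished (ii°), G major (III), A minor (iv), B minor (v), C major (VI), D major (VII).
No triad has the same root and quality in both keys.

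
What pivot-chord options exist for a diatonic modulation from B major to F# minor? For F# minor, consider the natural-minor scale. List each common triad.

C#m, E

Triads in B major: B (I), C#m (ii), D#m (iii), E (IV), F# (V), G#m (vi), A#dim (vii°).
Triads in F# minor (natural minor): F#m (i), G#dim (ii°), A (III), Bm (iv), C#m (v), D (VI), E (VII).
Shared triads with their functions: C#m (ii in B major, v in F# minor); E (IV in B major, VII in F# minor).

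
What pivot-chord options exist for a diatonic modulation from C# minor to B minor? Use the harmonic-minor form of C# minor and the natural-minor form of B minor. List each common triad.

F#m, A

Triads in C# minor (harmonic minor): C#m (i), D#dim (ii°), Eaug (III+), F#m (iv), G# (V), A (VI), B#dim (vii°).
Triads in B minor (natural minor): Bm (i), C#dim (ii°), D (III), Em (iv), F#m (v), G (VI), A (VII).
Shared triads with their functions: F#m (iv in C# minor, v in B minor); A (VI in C# minor, VII in B minor).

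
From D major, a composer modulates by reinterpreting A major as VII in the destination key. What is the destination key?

The numeral VII denotes a major triad on scale degree 7. With A on degree 7, the tonic of the new key is B.
Degree 7 carries a major triad in natural-minor keys, so the destination is B minor.
Check: the diatonic triads of B minor (natural minor) are Bm (i), C#dim (ii°), D (III), Em (iv), F#m (v), G (VI), A (VII) — A major is indeed VII.

B minor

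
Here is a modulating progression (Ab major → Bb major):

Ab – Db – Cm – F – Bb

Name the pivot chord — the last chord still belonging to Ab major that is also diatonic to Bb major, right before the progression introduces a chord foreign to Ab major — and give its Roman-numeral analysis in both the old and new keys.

Chords diatonic to Ab major: Ab, Bbm, Cm, Db, Eb, Fm, Gdim.
Reading the progression, the first chord not in that set is F, so the modulation leaves Ab major there.
The chord immediately before F is Cm, which is diatonic to both keys: iii in Ab major and ii in Bb major.

Cm — iii in Ab major, ii in Bb major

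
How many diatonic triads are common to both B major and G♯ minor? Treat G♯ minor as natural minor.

7

Diatonic triads of B major: B major (I), C♯ minor (ii), D♯ minor (iii), E major (IV), F♯ major (V), G♯ minor (vi), A♯ diminished (vii°).
Diatonic triads of G♯ minor (natural minor): G♯ minor (i), A♯ diminished (ii°), B major (III), C♯ minor (iv), D♯ minor (v), E major (VI), F♯ major (VII).
Matching root and quality in both lists: B major, C♯ minor, D♯ minor, E major, F♯ major, G♯ minor, A♯ diminished.
That gives 7 common triads.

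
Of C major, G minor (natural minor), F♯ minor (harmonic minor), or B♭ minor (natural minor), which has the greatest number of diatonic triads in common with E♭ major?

G minor

Triads of E♭ major: E♭ (I), Fm (ii), Gm (iii), A♭ (IV), B♭ (V), Cm (vi), Ddim (vii°).
C major shares 0: none.
G minor (natural minor) shares 4: E♭, Gm, B♭, Cm.
F♯ minor (harmonic minor) shares 0: none.
B♭ minor (natural minor) shares 2: Fm, A♭.
The most common triads (4) are shared with G minor.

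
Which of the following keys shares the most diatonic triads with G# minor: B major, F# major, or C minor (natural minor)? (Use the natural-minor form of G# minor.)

Triads of G# minor (natural minor): G# minor (i), A# diminished (ii°), B major (III), C# minor (iv), D# minor (v), E major (VI), F# major (VII).
B major shares 7: G#m, A#dim, B, C#m, D#m, E, F#.
F# major shares 4: G#m, B, D#m, F#.
C minor (natural minor) shares 0: none.
The most common triads (7) are shared with B major.

B major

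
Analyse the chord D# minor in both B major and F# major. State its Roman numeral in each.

The scale of B major is B C# D# E F# G# A#; D# is degree 3, and the triad built there (D#-F#-A#) is minor, so it is iii.
The scale of F# major is F# G# A# B C# D# E#; D# is degree 6, and the triad built there (D#-F#-A#) is minor, so it is vi.

iii in B major; vi in F# major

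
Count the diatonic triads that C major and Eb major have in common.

0

Diatonic triads of C major: C (I), Dm (ii), Em (iii), F (IV), G (V), Am (vi), Bdim (vii°).
Diatonic triads of Eb major: Eb (I), Fm (ii), Gm (iii), Ab (IV), Bb (V), Cm (vi), Ddim (vii°).
No triad has the same root and quality in both keys.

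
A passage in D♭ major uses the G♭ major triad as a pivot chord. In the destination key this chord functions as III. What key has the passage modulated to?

The numeral III denotes a major triad on scale degree 3. With G♭ on degree 3, the tonic of the new key is E♭.
Degree 3 carries a major triad in natural-minor keys, so the destination is E♭ minor.
Check: the diatonic triads of E♭ minor (natural minor) are E♭m (i), Fdim (ii°), G♭ (III), A♭m (iv), B♭m (v), C♭ (VI), D♭ (VII) — G♭ major is indeed III.

E♭ minor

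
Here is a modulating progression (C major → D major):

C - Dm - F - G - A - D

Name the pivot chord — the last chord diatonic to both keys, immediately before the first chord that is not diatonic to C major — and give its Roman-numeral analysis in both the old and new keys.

Chords diatonic to C major: C, Dm, Em, F, G, Am, Bdim.
Reading the progression, the first chord not in that set is A, so the modulation leaves C major there.
The chord immediately before A is G, which is diatonic to both keys: V in C major and IV in D major.

G — V in C major, IV in D major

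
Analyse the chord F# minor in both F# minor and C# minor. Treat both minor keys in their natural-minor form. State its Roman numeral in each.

The scale of F# minor (natural minor) is F# G# A B C# D E; F# is degree 1, and the triad built there (F#-A-C#) is minor, so it is i.
The scale of C# minor (natural minor) is C# D# E F# G# A B; F# is degree 4, and the triad built there (F#-A-C#) is minor, so it is iv.

i in F# minor; iv in C# minor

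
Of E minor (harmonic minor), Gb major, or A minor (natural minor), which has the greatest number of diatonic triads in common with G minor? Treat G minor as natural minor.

Triads of G minor (natural minor): Gm (i), Adim (ii°), Bb (III), Cm (iv), Dm (v), Eb (VI), F (VII).
E minor (harmonic minor) shares 0: none.
Gb major shares 0: none.
A minor (natural minor) shares 2: Dm, F.
The most common triads (2) are shared with A minor.

A minor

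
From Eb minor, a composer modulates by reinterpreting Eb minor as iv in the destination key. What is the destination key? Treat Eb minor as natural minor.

The numeral iv denotes a minor triad on scale degree 4. With Eb on degree 4, the tonic of the new key is Bb.
Degree 4 carries a minor triad in minor keys, so the destination is Bb minor.
Check: the diatonic triads of Bb minor (natural minor) are Bbm (i), Cdim (ii°), Db (III), Ebm (iv), Fm (v), Gb (VI), Ab (VII) — Eb minor is indeed iv.

Bb minor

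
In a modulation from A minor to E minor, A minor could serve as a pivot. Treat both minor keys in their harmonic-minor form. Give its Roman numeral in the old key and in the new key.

i in A minor; iv in E minor

The scale of A minor (harmonic minor) is A B C D E F G#; A is degree 1, and the triad built there (A-C-E) is minor, so it is i.
The scale of E minor (harmonic minor) is E F# G A B C D#; A is degree 4, and the triad built there (A-C-E) is minor, so it is iv.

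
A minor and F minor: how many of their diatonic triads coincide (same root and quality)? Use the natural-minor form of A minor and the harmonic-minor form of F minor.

Diatonic triads of A minor (natural minor): Am (i), Bdim (ii°), C (III), Dm (iv), Em (v), F (VI), G (VII).
Diatonic triads of F minor (harmonic minor): Fm (i), Gdim (ii°), Abaug (III+), Bbm (iv), C (V), Db (VI), Edim (vii°).
Matching root and quality in both lists: C.
That gives 1 common triad.

1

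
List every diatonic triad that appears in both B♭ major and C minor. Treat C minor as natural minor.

Triads in B♭ major: B♭ (I), Cm (ii), Dm (iii), E♭ (IV), F (V), Gm (vi), Adim (vii°).
Triads in C minor (natural minor): Cm (i), Ddim (ii°), E♭ (III), Fm (iv), Gm (v), A♭ (VI), B♭ (VII).
Shared triads with their functions: B♭ (I in B♭ major, VII in C minor); Cm (ii in B♭ major, i in C minor); E♭ (IV in B♭ major, III in C minor); Gm (vi in B♭ major, v in C minor).

B♭, Cm, E♭, Gm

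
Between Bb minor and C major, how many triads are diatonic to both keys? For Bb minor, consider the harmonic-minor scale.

1

Diatonic triads of Bb minor (harmonic minor): Bb minor (i), C diminished (ii°), Db augmented (III+), Eb minor (iv), F major (V), Gb major (VI), A diminished (vii°).
Diatonic triads of C major: C major (I), D minor (ii), E minor (iii), F major (IV), G major (V), A minor (vi), B diminished (vii°).
Matching root and quality in both lists: F major.
That gives 1 common triad.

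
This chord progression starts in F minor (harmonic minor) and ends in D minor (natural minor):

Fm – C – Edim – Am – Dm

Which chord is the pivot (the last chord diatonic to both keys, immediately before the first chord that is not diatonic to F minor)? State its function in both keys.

Chords diatonic to F minor: Fm, Gdim, A♭aug, B♭m, C, D♭, Edim.
Reading the progression, the first chord not in that set is Am, so the modulation leaves F minor there.
The chord immediately before Am is Edim, which is diatonic to both keys: vii° in F minor and ii° in D minor.

Edim — vii° in F minor, ii° in D minor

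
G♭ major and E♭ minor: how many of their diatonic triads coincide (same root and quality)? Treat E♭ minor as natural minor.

Diatonic triads of G♭ major: G♭ (I), A♭m (ii), B♭m (iii), C♭ (IV), D♭ (V), E♭m (vi), Fdim (vii°).
Diatonic triads of E♭ minor (natural minor): E♭m (i), Fdim (ii°), G♭ (III), A♭m (iv), B♭m (v), C♭ (VI), D♭ (VII).
Matching root and quality in both lists: G♭, A♭m, B♭m, C♭, D♭, E♭m, Fdim.
That gives 7 common triads.

7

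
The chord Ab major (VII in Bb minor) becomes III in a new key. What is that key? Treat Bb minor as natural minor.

The numeral III denotes a major triad on scale degree 3. With Ab on degree 3, the tonic of the new key is F.
Degree 3 carries a major triad in natural-minor keys, so the destination is F minor.
Check: the diatonic triads of F minor (natural minor) are Fm (i), Gdim (ii°), Ab (III), Bbm (iv), Cm (v), Db (VI), Eb (VII) — Ab major is indeed III.

F minor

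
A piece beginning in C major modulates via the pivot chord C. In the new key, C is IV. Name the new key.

G major

The numeral IV denotes a major triad on scale degree 4. With C on degree 4, the tonic of the new key is G.
Degree 4 carries a major triad in major keys, so the destination is G major.
Check: the diatonic triads of G major are G (I), Am (ii), Bm (iii), C (IV), D (V), Em (vi), F#dim (vii°) — C is indeed IV.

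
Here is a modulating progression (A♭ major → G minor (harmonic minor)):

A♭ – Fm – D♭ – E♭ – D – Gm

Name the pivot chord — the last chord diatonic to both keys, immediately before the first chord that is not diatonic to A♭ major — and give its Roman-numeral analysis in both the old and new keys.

Chords diatonic to A♭ major: A♭, B♭m, Cm, D♭, E♭, Fm, Gdim.
Reading the progression, the first chord not in that set is D, so the modulation leaves A♭ major there.
The chord immediately before D is E♭, which is diatonic to both keys: V in A♭ major and VI in G minor.

E♭ — V in A♭ major, VI in G minor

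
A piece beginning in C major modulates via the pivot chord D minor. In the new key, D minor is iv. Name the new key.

A minor

The numeral iv denotes a minor triad on scale degree 4. With D on degree 4, the tonic of the new key is A.
Degree 4 carries a minor triad in minor keys, so the destination is A minor.
Check: the diatonic triads of A minor (natural minor) are Am (i), Bdim (ii°), C (III), Dm (iv), Em (v), F (VI), G (VII) — D minor is indeed iv.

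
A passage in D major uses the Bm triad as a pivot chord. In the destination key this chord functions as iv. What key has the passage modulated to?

F♯ minor

The numeral iv denotes a minor triad on scale degree 4. With B on degree 4, the tonic of the new key is F♯.
Degree 4 carries a minor triad in minor keys, so the destination is F♯ minor.
Check: the diatonic triads of F♯ minor (natural minor) are F♯m (i), G♯dim (ii°), A (III), Bm (iv), C♯m (v), D (VI), E (VII) — Bm is indeed iv.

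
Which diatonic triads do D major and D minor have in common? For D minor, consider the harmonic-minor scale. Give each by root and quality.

A, C#dim

Triads in D major: D major (I), E minor (ii), F# minor (iii), G major (IV), A major (V), B minor (vi), C# diminished (vii°).
Triads in D minor (harmonic minor): D minor (i), E diminished (ii°), F augmented (III+), G minor (iv), A major (V), Bb major (VI), C# diminished (vii°).
Shared triads with their functions: A major (V in D major, V in D minor); C# diminished (vii° in D major, vii° in D minor).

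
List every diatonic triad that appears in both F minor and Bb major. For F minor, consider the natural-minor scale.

Triads in F minor (natural minor): F minor (i), G diminished (ii°), Ab major (III), Bb minor (iv), C minor (v), Db major (VI), Eb major (VII).
Triads in Bb major: Bb major (I), C minor (ii), D minor (iii), Eb major (IV), F major (V), G minor (vi), A diminished (vii°).
Shared triads with their functions: C minor (v in F minor, ii in Bb major); Eb major (VII in F minor, IV in Bb major).

Cm, Eb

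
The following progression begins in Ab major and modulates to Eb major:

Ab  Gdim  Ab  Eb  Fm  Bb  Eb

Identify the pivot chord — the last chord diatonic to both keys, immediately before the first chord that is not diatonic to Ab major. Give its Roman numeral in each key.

Chords diatonic to Ab major: Ab, Bbm, Cm, Db, Eb, Fm, Gdim.
Reading the progression, the first chord not in that set is Bb, so the modulation leaves Ab major there.
The chord immediately before Bb is Fm, which is diatonic to both keys: vi in Ab major and ii in Eb major.

Fm — vi in Ab major, ii in Eb major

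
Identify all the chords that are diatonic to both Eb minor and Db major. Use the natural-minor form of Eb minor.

Triads in Eb minor (natural minor): Ebm (i), Fdim (ii°), Gb (III), Abm (iv), Bbm (v), Cb (VI), Db (VII).
Triads in Db major: Db (I), Ebm (ii), Fm (iii), Gb (IV), Ab (V), Bbm (vi), Cdim (vii°).
Shared triads with their functions: Ebm (i in Eb minor, ii in Db major); Gb (III in Eb minor, IV in Db major); Bbm (v in Eb minor, vi in Db major); Db (VII in Eb minor, I in Db major).

Ebm, Gb, Bbm, Db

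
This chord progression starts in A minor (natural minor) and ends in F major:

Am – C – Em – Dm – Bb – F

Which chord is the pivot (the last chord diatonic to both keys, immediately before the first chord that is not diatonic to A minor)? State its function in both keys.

Dm — iv in A minor, vi in F major

Chords diatonic to A minor: Am, Bdim, C, Dm, Em, F, G.
Reading the progression, the first chord not in that set is Bb, so the modulation leaves A minor there.
The chord immediately before Bb is Dm, which is diatonic to both keys: iv in A minor and vi in F major.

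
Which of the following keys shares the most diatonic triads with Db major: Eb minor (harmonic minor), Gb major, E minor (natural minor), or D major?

Gb major

Triads of Db major: Db major (I), Eb minor (ii), F minor (iii), Gb major (IV), Ab major (V), Bb minor (vi), C diminished (vii°).
Eb minor (harmonic minor) shares 1: Ebm.
Gb major shares 4: Db, Ebm, Gb, Bbm.
E minor (natural minor) shares 0: none.
D major shares 0: none.
The most common triads (4) are shared with Gb major.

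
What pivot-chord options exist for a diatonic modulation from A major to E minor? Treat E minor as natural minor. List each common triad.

Bm, D

Triads in A major: A (I), Bm (ii), C♯m (iii), D (IV), E (V), F♯m (vi), G♯dim (vii°).
Triads in E minor (natural minor): Em (i), F♯dim (ii°), G (III), Am (iv), Bm (v), C (VI), D (VII).
Shared triads with their functions: Bm (ii in A major, v in E minor); D (IV in A major, VII in E minor).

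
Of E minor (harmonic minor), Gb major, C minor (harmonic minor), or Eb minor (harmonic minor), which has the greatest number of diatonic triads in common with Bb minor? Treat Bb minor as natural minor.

Gb major

Triads of Bb minor (natural minor): Bbm (i), Cdim (ii°), Db (III), Ebm (iv), Fm (v), Gb (VI), Ab (VII).
E minor (harmonic minor) shares 0: none.
Gb major shares 4: Bbm, Db, Ebm, Gb.
C minor (harmonic minor) shares 2: Fm, Ab.
Eb minor (harmonic minor) shares 1: Ebm.
The most common triads (4) are shared with Gb major.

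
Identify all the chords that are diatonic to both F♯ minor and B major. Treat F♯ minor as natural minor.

C♯m, E

Triads in F♯ minor (natural minor): F♯ minor (i), G♯ diminished (ii°), A major (III), B minor (iv), C♯ minor (v), D major (VI), E major (VII).
Triads in B major: B major (I), C♯ minor (ii), D♯ minor (iii), E major (IV), F♯ major (V), G♯ minor (vi), A♯ diminished (vii°).
Shared triads with their functions: C♯ minor (v in F♯ minor, ii in B major); E major (VII in F♯ minor, IV in B major).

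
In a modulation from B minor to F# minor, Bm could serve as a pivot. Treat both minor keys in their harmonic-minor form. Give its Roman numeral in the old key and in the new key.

The scale of B minor (harmonic minor) is B C# D E F# G A#; B is degree 1, and the triad built there (B-D-F#) is minor, so it is i.
The scale of F# minor (harmonic minor) is F# G# A B C# D E#; B is degree 4, and the triad built there (B-D-F#) is minor, so it is iv.

i in B minor; iv in F# minor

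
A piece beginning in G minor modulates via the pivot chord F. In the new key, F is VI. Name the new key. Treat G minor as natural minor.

The numeral VI denotes a major triad on scale degree 6. With F on degree 6, the tonic of the new key is A.
Degree 6 carries a major triad in minor keys, so the destination is A minor.
Check: the diatonic triads of A minor (natural minor) are Am (i), Bdim (ii°), C (III), Dm (iv), Em (v), F (VI), G (VII) — F is indeed VI.

A minor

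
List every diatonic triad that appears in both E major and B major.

Triads in E major: E (I), F#m (ii), G#m (iii), A (IV), B (V), C#m (vi), D#dim (vii°).
Triads in B major: B (I), C#m (ii), D#m (iii), E (IV), F# (V), G#m (vi), A#dim (vii°).
Shared triads with their functions: E (I in E major, IV in B major); G#m (iii in E major, vi in B major); B (V in E major, I in B major); C#m (vi in E major, ii in B major).

E, G#m, B, C#m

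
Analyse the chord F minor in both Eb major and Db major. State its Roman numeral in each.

The scale of Eb major is Eb F G Ab Bb C D; F is degree 2, and the triad built there (F-Ab-C) is minor, so it is ii.
The scale of Db major is Db Eb F Gb Ab Bb C; F is degree 3, and the triad built there (F-Ab-C) is minor, so it is iii.

ii in Eb major; iii in Db major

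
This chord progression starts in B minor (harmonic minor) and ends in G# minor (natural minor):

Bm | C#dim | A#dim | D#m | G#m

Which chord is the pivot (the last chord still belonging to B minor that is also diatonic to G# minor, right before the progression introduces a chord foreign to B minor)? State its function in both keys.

A#dim — vii° in B minor, ii° in G# minor

Chords diatonic to B minor: Bm, C#dim, Daug, Em, F#, G, A#dim.
Reading the progression, the first chord not in that set is D#m, so the modulation leaves B minor there.
The chord immediately before D#m is A#dim, which is diatonic to both keys: vii° in B minor and ii° in G# minor.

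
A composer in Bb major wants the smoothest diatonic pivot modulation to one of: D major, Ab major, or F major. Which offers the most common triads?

Triads of Bb major: Bb (I), Cm (ii), Dm (iii), Eb (IV), F (V), Gm (vi), Adim (vii°).
D major shares 0: none.
Ab major shares 2: Cm, Eb.
F major shares 4: Bb, Dm, F, Gm.
The most common triads (4) are shared with F major.

F major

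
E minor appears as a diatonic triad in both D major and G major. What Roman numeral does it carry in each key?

The scale of D major is D E F# G A B C#; E is degree 2, and the triad built there (E-G-B) is minor, so it is ii.
The scale of G major is G A B C D E F#; E is degree 6, and the triad built there (E-G-B) is minor, so it is vi.

ii in D major; vi in G major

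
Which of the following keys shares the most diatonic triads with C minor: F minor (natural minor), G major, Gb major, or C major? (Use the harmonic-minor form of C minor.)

Triads of C minor (harmonic minor): Cm (i), Ddim (ii°), Ebaug (III+), Fm (iv), G (V), Ab (VI), Bdim (vii°).
F minor (natural minor) shares 3: Cm, Fm, Ab.
G major shares 1: G.
Gb major shares 0: none.
C major shares 2: G, Bdim.
The most common triads (3) are shared with F minor.

F minor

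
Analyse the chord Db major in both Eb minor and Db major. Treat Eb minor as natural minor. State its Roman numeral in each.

The scale of Eb minor (natural minor) is Eb F Gb Ab Bb Cb Db; Db is degree 7, and the triad built there (Db-F-Ab) is major, so it is VII.
The scale of Db major is Db Eb F Gb Ab Bb C; Db is degree 1, and the triad built there (Db-F-Ab) is major, so it is I.

VII in Eb minor; I in Db major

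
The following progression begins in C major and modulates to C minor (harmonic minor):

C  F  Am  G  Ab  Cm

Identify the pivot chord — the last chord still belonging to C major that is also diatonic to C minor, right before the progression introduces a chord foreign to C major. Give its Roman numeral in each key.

G — V in C major, V in C minor

Chords diatonic to C major: C, Dm, Em, F, G, Am, Bdim.
Reading the progression, the first chord not in that set is Ab, so the modulation leaves C major there.
The chord immediately before Ab is G, which is diatonic to both keys: V in C major and V in C minor.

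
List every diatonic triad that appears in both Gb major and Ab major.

Bbm, Db

Triads in Gb major: Gb (I), Abm (ii), Bbm (iii), Cb (IV), Db (V), Ebm (vi), Fdim (vii°).
Triads in Ab major: Ab (I), Bbm (ii), Cm (iii), Db (IV), Eb (V), Fm (vi), Gdim (vii°).
Shared triads with their functions: Bbm (iii in Gb major, ii in Ab major); Db (V in Gb major, IV in Ab major).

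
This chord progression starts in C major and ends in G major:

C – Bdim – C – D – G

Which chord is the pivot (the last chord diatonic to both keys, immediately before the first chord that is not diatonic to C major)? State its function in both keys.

Chords diatonic to C major: C, Dm, Em, F, G, Am, Bdim.
Reading the progression, the first chord not in that set is D, so the modulation leaves C major there.
The chord immediately before D is C, which is diatonic to both keys: I in C major and IV in G major.

C — I in C major, IV in G major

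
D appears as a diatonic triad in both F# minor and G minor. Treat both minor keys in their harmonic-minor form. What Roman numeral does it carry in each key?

VI in F# minor; V in G minor

The scale of F# minor (harmonic minor) is F# G# A B C# D E#; D is degree 6, and the triad built there (D-F#-A) is major, so it is VI.
The scale of G minor (harmonic minor) is G A Bb C D Eb F#; D is degree 5, and the triad built there (D-F#-A) is major, so it is V.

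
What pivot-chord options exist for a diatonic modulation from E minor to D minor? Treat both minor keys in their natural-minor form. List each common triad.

Am, C

Triads in E minor (natural minor): E minor (i), F♯ diminished (ii°), G major (III), A minor (iv), B minor (v), C major (VI), D major (VII).
Triads in D minor (natural minor): D minor (i), E diminished (ii°), F major (III), G minor (iv), A minor (v), B♭ major (VI), C major (VII).
Shared triads with their functions: A minor (iv in E minor, v in D minor); C major (VI in E minor, VII in D minor).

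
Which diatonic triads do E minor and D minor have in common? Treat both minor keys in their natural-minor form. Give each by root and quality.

Triads in E minor (natural minor): Em (i), F♯dim (ii°), G (III), Am (iv), Bm (v), C (VI), D (VII).
Triads in D minor (natural minor): Dm (i), Edim (ii°), F (III), Gm (iv), Am (v), B♭ (VI), C (VII).
Shared triads with their functions: Am (iv in E minor, v in D minor); C (VI in E minor, VII in D minor).

Am, C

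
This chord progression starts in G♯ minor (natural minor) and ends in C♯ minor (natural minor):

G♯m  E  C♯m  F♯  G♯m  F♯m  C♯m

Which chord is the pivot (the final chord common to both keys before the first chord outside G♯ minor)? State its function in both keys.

Chords diatonic to G♯ minor: G♯m, A♯dim, B, C♯m, D♯m, E, F♯.
Reading the progression, the first chord not in that set is F♯m, so the modulation leaves G♯ minor there.
The chord immediately before F♯m is G♯m, which is diatonic to both keys: i in G♯ minor and v in C♯ minor.

G♯m — i in G♯ minor, v in C♯ minor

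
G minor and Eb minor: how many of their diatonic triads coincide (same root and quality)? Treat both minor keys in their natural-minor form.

Diatonic triads of G minor (natural minor): G minor (i), A diminished (ii°), Bb major (III), C minor (iv), D minor (v), Eb major (VI), F major (VII).
Diatonic triads of Eb minor (natural minor): Eb minor (i), F diminished (ii°), Gb major (III), Ab minor (iv), Bb minor (v), Cb major (VI), Db major (VII).
No triad has the same root and quality in both keys.

0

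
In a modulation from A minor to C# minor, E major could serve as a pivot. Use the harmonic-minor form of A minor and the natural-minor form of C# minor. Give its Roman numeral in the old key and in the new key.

The scale of A minor (harmonic minor) is A B C D E F G#; E is degree 5, and the triad built there (E-G#-B) is major, so it is V.
The scale of C# minor (natural minor) is C# D# E F# G# A B; E is degree 3, and the triad built there (E-G#-B) is major, so it is III.

V in A minor; III in C# minor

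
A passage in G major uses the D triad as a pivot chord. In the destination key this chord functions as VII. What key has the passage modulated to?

E minor

The numeral VII denotes a major triad on scale degree 7. With D on degree 7, the tonic of the new key is E.
Degree 7 carries a major triad in natural-minor keys, so the destination is E minor.
Check: the diatonic triads of E minor (natural minor) are Em (i), F#dim (ii°), G (III), Am (iv), Bm (v), C (VI), D (VII) — D is indeed VII.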